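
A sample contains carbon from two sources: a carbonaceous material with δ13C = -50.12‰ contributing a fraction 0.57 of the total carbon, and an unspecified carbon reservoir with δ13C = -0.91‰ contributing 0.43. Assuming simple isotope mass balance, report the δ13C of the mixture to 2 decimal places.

δ_mix = f_A·δ_A + f_B·δ_B
δ_mix = 0.57 × (-50.12) + 0.43 × (-0.91)
δ_mix = -28.568 + -0.391 = -28.960‰

-28.96‰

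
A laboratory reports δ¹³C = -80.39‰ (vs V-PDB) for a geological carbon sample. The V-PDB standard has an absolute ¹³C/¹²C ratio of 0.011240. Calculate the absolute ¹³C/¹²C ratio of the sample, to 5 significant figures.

R_sample = R_standard × (δ¹³C/1000 + 1)
R_sample = 0.011240 × (-80.39/1000 + 1) = 0.011240 × 0.919610
R_sample = 0.0103364

0.010336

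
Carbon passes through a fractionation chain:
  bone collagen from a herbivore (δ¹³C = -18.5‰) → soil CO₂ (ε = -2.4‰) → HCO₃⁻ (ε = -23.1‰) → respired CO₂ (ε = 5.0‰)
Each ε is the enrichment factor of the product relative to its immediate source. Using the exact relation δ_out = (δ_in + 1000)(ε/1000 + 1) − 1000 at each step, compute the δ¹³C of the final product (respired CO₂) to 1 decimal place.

step 1: δ = (-18.50 + 1000)·(-2.4/1000 + 1) − 1000 = -20.86‰
step 2: δ = (-20.86 + 1000)·(-23.1/1000 + 1) − 1000 = -43.47‰
step 3: δ = (-43.47 + 1000)·(5.0/1000 + 1) − 1000 = -38.69‰

-38.7‰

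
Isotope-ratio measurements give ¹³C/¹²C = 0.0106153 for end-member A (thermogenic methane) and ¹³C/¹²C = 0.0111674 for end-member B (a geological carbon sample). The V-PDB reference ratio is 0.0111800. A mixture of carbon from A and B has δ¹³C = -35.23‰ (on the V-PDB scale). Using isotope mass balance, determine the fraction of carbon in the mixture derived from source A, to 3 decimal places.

δ_A = (0.0106153/0.0111800 − 1)×1000 = (0.949490 − 1)×1000 = -50.510‰
δ_B = (0.0111674/0.0111800 − 1)×1000 = (0.998873 − 1)×1000 = -1.127‰
f_A = (δ_mix − δ_B)/(δ_A − δ_B) = (-35.23 − (-1.127))/(-50.510 − (-1.127))
f_A = -34.103 / -49.383 = 0.6906

0.691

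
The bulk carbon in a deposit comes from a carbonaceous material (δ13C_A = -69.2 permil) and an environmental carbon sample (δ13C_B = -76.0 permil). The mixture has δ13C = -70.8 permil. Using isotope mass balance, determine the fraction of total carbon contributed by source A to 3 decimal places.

0.765

δ_mix = f_A·δ_A + (1 − f_A)·δ_B  ⇒  f_A = (δ_mix − δ_B)/(δ_A − δ_B)
f_A = (-70.8 − (-76.0)) / (-69.2 − (-76.0))
f_A = 5.2 / 6.8 = 0.7647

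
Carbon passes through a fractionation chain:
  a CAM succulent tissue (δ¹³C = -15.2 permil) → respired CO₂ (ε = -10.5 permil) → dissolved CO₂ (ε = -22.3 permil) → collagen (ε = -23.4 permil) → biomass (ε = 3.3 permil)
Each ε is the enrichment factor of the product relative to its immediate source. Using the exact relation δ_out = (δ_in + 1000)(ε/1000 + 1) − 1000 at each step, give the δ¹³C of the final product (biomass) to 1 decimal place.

-66.5 permil

step 1: δ = (-15.20 + 1000)·(-10.5/1000 + 1) − 1000 = -25.54 permil
step 2: δ = (-25.54 + 1000)·(-22.3/1000 + 1) − 1000 = -47.27 permil
step 3: δ = (-47.27 + 1000)·(-23.4/1000 + 1) − 1000 = -69.56 permil
step 4: δ = (-69.56 + 1000)·(3.3/1000 + 1) − 1000 = -66.49 permil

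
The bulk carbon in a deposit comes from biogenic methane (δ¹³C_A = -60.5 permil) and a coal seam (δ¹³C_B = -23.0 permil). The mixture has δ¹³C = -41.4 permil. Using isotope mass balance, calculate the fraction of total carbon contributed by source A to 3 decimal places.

0.491

δ_mix = f_A·δ_A + (1 − f_A)·δ_B  ⇒  f_A = (δ_mix − δ_B)/(δ_A − δ_B)
f_A = (-41.4 − (-23.0)) / (-60.5 − (-23.0))
f_A = -18.4 / -37.5 = 0.4907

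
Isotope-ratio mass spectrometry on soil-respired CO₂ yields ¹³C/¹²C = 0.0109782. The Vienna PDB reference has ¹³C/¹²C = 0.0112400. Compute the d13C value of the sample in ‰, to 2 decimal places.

-23.29‰

d13C = (R_sample / R_standard − 1) × 1000
R_sample / R_standard = 0.0109782 / 0.0112400 = 0.976708
d13C = (0.976708 − 1) × 1000 = -23.292‰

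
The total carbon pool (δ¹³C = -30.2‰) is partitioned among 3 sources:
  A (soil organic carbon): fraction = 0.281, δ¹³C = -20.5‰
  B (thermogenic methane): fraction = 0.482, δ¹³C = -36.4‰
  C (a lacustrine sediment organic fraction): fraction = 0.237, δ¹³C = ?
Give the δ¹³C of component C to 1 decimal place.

Isotope mass balance: δ_bulk = Σ fᵢ·δᵢ.
-30.2 = 0.281×(-20.5) + 0.482×(-36.4) + 0.237×δ_C
0.237·δ_C = -30.2 − (-23.305) = -6.895
δ_C = -6.895 / 0.237 = -29.09‰

-29.1‰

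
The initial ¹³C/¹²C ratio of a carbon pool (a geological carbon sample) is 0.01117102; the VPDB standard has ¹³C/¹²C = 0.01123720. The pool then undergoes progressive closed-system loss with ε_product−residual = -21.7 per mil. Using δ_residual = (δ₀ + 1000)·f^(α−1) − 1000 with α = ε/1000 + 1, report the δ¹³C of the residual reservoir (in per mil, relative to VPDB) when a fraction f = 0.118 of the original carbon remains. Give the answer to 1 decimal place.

δ₀ = (0.01117102/0.01123720 − 1)×1000 = (0.994111 − 1)×1000 = -5.889 per mil
α − 1 = ε/1000 = -0.0217
f^(α−1) = 0.118^(-0.0217) = 1.047467
δ_res = (-5.889 + 1000) × 1.047467 − 1000 = 1041.298 − 1000 = 41.30 per mil

41.3 per mil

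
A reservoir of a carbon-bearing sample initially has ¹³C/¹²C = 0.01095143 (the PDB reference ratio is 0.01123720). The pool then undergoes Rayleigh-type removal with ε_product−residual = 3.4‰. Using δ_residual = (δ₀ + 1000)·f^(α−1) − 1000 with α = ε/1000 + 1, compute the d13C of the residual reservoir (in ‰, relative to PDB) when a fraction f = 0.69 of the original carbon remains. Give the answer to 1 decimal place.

δ₀ = (0.01095143/0.01123720 − 1)×1000 = (0.974569 − 1)×1000 = -25.431‰
α − 1 = ε/1000 = 0.0034
f^(α−1) = 0.69^(0.0034) = 0.998739
δ_res = (-25.431 + 1000) × 0.998739 − 1000 = 973.341 − 1000 = -26.66‰

-26.7‰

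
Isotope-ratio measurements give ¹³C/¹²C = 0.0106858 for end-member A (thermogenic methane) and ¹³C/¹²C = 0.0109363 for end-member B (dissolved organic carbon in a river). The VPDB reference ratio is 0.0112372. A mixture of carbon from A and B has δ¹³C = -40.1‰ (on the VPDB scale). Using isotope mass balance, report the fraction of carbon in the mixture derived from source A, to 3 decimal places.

0.598

δ_A = (0.0106858/0.0112372 − 1)×1000 = (0.950931 − 1)×1000 = -49.069‰
δ_B = (0.0109363/0.0112372 − 1)×1000 = (0.973223 − 1)×1000 = -26.777‰
f_A = (δ_mix − δ_B)/(δ_A − δ_B) = (-40.1 − (-26.777))/(-49.069 − (-26.777))
f_A = -13.323 / -22.292 = 0.5977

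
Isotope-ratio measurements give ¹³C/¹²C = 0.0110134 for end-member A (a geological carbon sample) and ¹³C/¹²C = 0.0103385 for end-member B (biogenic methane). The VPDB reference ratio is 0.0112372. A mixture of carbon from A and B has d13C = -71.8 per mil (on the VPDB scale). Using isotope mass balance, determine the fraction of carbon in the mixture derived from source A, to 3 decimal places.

0.136

δ_A = (0.0110134/0.0112372 − 1)×1000 = (0.980084 − 1)×1000 = -19.916 per mil
δ_B = (0.0103385/0.0112372 − 1)×1000 = (0.920025 − 1)×1000 = -79.975 per mil
f_A = (δ_mix − δ_B)/(δ_A − δ_B) = (-71.8 − (-79.975))/(-19.916 − (-79.975))
f_A = 8.175 / 60.059 = 0.1361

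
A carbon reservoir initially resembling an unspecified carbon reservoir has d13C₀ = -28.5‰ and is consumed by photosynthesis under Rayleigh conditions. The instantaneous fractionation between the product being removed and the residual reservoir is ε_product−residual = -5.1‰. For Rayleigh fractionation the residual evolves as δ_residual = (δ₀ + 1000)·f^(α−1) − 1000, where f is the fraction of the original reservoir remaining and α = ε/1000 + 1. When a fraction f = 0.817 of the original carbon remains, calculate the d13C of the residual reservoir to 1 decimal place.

-27.5‰

Rayleigh residual: δ_res = (δ₀ + 1000)·f^(α−1) − 1000
α = ε/1000 + 1 = 0.99490, so α − 1 = -0.00510
f^(α−1) = 0.817^(-0.00510) = 1.001031
δ_res = (-28.5 + 1000) × 1.001031 − 1000 = 972.502 − 1000 = -27.50‰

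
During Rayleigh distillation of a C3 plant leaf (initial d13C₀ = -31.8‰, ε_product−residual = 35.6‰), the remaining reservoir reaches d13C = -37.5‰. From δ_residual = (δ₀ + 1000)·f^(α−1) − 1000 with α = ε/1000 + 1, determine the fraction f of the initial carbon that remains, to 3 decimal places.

α − 1 = ε/1000 = 0.0356
(δ_res + 1000)/(δ₀ + 1000) = (-37.5 + 1000)/(-31.8 + 1000) = 962.5/968.2 = 0.994113
f = 0.994113^(1/0.0356) = exp(ln(0.994113)/0.0356) = exp(-0.00590/0.0356)
f = exp(-0.1659) = 0.8472

0.847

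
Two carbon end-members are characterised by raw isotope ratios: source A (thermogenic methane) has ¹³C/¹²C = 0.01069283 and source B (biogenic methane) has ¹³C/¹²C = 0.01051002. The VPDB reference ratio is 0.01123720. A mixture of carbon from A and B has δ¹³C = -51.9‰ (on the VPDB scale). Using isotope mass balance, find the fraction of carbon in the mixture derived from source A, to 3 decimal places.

0.788

δ_A = (0.01069283/0.01123720 − 1)×1000 = (0.951556 − 1)×1000 = -48.444‰
δ_B = (0.01051002/0.01123720 − 1)×1000 = (0.935288 − 1)×1000 = -64.712‰
f_A = (δ_mix − δ_B)/(δ_A − δ_B) = (-51.9 − (-64.712))/(-48.444 − (-64.712))
f_A = 12.812 / 16.268 = 0.7875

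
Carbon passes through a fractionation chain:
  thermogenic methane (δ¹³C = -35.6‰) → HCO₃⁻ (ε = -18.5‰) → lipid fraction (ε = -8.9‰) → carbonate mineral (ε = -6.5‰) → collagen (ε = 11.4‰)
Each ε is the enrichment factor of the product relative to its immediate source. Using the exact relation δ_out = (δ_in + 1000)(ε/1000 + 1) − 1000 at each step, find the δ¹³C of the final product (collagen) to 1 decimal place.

step 1: δ = (-35.60 + 1000)·(-18.5/1000 + 1) − 1000 = -53.44‰
step 2: δ = (-53.44 + 1000)·(-8.9/1000 + 1) − 1000 = -61.87‰
step 3: δ = (-61.87 + 1000)·(-6.5/1000 + 1) − 1000 = -67.96‰
step 4: δ = (-67.96 + 1000)·(11.4/1000 + 1) − 1000 = -57.34‰

-57.3‰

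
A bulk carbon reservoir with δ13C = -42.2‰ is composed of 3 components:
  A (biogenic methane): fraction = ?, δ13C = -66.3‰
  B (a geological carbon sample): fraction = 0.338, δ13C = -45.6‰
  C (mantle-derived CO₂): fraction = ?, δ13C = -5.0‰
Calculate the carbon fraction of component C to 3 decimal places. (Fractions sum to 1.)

0.279

Let f_C and f_A be the unknown fractions; fractions sum to 1 so f_C + f_A = 0.662.
Mass balance: Σ fᵢ·δᵢ = δ_bulk ⇒ f_C·(-5.0) + f_A·(-66.3) = -42.2 − (-15.413) = -26.787
Substitute f_A = 0.662 − f_C:
f_C·(-5.0 − -66.3) = -26.787 − 0.662×(-66.3) = 17.103
f_C = 17.103 / 61.3 = 0.2790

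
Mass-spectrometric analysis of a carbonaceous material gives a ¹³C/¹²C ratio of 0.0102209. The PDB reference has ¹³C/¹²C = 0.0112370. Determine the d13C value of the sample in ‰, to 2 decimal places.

-90.42‰

d13C = (R_sample / R_standard − 1) × 1000
R_sample / R_standard = 0.0102209 / 0.0112370 = 0.909576
d13C = (0.909576 − 1) × 1000 = -90.424‰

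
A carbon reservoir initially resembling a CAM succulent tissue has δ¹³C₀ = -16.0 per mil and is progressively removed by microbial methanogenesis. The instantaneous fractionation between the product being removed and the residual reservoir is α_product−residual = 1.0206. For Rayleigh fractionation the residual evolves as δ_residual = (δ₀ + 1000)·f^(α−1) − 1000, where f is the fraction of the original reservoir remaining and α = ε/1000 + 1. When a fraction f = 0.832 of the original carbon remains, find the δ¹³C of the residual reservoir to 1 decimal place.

Rayleigh residual: δ_res = (δ₀ + 1000)·f^(α−1) − 1000
α − 1 = 0.02060
f^(α−1) = 0.832^(0.02060) = 0.996218
δ_res = (-16.0 + 1000) × 0.996218 − 1000 = 980.279 − 1000 = -19.72 per mil

-19.7 per mil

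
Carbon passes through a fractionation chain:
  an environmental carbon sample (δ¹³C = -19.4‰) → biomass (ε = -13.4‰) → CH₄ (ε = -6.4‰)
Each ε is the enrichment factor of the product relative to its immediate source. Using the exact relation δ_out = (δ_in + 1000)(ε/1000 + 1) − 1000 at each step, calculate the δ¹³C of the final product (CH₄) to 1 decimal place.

step 1: δ = (-19.40 + 1000)·(-13.4/1000 + 1) − 1000 = -32.54‰
step 2: δ = (-32.54 + 1000)·(-6.4/1000 + 1) − 1000 = -38.73‰

-38.7‰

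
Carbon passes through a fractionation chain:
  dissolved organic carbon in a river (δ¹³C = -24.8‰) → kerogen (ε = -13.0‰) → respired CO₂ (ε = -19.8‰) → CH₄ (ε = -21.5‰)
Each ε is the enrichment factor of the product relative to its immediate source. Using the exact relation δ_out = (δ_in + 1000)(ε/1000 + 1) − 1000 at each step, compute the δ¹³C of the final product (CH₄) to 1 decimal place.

step 1: δ = (-24.80 + 1000)·(-13.0/1000 + 1) − 1000 = -37.48‰
step 2: δ = (-37.48 + 1000)·(-19.8/1000 + 1) − 1000 = -56.54‰
step 3: δ = (-56.54 + 1000)·(-21.5/1000 + 1) − 1000 = -76.82‰

-76.8‰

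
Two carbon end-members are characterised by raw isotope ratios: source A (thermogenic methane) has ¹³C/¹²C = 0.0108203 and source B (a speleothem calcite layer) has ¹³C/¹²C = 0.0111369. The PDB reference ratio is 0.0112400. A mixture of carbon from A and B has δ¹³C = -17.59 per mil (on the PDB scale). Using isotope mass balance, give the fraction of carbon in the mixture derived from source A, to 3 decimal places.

δ_A = (0.0108203/0.0112400 − 1)×1000 = (0.962660 − 1)×1000 = -37.340 per mil
δ_B = (0.0111369/0.0112400 − 1)×1000 = (0.990827 − 1)×1000 = -9.173 per mil
f_A = (δ_mix − δ_B)/(δ_A − δ_B) = (-17.59 − (-9.173))/(-37.340 − (-9.173))
f_A = -8.417 / -28.167 = 0.2988

0.299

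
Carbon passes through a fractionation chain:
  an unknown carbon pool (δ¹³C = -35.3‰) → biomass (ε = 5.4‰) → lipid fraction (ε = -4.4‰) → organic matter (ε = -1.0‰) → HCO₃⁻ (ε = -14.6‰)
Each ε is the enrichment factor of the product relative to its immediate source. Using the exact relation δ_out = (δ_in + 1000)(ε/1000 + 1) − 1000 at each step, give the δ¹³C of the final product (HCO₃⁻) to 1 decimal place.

step 1: δ = (-35.30 + 1000)·(5.4/1000 + 1) − 1000 = -30.09‰
step 2: δ = (-30.09 + 1000)·(-4.4/1000 + 1) − 1000 = -34.36‰
step 3: δ = (-34.36 + 1000)·(-1.0/1000 + 1) − 1000 = -35.32‰
step 4: δ = (-35.32 + 1000)·(-14.6/1000 + 1) − 1000 = -49.41‰

-49.4‰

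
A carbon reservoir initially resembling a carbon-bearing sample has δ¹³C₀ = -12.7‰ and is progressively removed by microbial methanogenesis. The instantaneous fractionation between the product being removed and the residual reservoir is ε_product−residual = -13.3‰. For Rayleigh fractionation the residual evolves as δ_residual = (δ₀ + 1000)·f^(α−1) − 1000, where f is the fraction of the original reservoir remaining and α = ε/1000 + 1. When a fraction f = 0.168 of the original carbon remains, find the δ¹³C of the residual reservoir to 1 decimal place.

Rayleigh residual: δ_res = (δ₀ + 1000)·f^(α−1) − 1000
α = ε/1000 + 1 = 0.98670, so α − 1 = -0.01330
f^(α−1) = 0.168^(-0.01330) = 1.024008
δ_res = (-12.7 + 1000) × 1.024008 − 1000 = 1011.003 − 1000 = 11.00‰

11.0‰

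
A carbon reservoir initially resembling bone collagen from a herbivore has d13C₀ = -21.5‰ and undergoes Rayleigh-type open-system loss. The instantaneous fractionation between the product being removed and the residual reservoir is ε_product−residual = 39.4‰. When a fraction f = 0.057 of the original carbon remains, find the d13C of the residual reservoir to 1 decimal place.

-125.9‰

Rayleigh residual: δ_res = (δ₀ + 1000)·f^(α−1) − 1000
α = ε/1000 + 1 = 1.03940, so α − 1 = 0.03940
f^(α−1) = 0.057^(0.03940) = 0.893267
δ_res = (-21.5 + 1000) × 0.893267 − 1000 = 874.062 − 1000 = -125.94‰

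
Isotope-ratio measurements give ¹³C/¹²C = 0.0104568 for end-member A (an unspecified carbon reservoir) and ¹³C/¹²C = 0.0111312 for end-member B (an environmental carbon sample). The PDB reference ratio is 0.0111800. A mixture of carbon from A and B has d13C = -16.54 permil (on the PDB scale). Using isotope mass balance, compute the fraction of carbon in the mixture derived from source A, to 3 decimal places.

δ_A = (0.0104568/0.0111800 − 1)×1000 = (0.935313 − 1)×1000 = -64.687 permil
δ_B = (0.0111312/0.0111800 − 1)×1000 = (0.995635 − 1)×1000 = -4.365 permil
f_A = (δ_mix − δ_B)/(δ_A − δ_B) = (-16.54 − (-4.365))/(-64.687 − (-4.365))
f_A = -12.175 / -60.322 = 0.2018

0.202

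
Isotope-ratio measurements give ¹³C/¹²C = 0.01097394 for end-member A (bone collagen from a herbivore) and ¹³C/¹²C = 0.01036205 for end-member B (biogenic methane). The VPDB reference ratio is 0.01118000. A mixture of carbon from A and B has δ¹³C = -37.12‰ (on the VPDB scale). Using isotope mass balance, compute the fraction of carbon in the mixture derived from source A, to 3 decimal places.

δ_A = (0.01097394/0.01118000 − 1)×1000 = (0.981569 − 1)×1000 = -18.431‰
δ_B = (0.01036205/0.01118000 − 1)×1000 = (0.926838 − 1)×1000 = -73.162‰
f_A = (δ_mix − δ_B)/(δ_A − δ_B) = (-37.12 − (-73.162))/(-18.431 − (-73.162))
f_A = 36.042 / 54.731 = 0.6585

0.659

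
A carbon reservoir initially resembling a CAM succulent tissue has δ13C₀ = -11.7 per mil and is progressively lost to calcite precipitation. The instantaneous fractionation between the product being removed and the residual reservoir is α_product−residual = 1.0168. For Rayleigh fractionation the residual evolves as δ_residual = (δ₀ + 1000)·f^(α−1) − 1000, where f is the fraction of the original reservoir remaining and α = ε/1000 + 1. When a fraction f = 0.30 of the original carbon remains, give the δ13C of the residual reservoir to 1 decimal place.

Rayleigh residual: δ_res = (δ₀ + 1000)·f^(α−1) − 1000
α − 1 = 0.01680
f^(α−1) = 0.30^(0.01680) = 0.979976
δ_res = (-11.7 + 1000) × 0.979976 − 1000 = 968.511 − 1000 = -31.49 per mil

-31.5 per mil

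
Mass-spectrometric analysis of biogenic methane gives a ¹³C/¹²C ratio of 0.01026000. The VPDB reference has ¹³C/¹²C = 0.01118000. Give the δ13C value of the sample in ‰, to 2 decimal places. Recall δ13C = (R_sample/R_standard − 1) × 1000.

-82.29‰

δ13C = (R_sample / R_standard − 1) × 1000
R_sample / R_standard = 0.01026000 / 0.01118000 = 0.917710
δ13C = (0.917710 − 1) × 1000 = -82.290‰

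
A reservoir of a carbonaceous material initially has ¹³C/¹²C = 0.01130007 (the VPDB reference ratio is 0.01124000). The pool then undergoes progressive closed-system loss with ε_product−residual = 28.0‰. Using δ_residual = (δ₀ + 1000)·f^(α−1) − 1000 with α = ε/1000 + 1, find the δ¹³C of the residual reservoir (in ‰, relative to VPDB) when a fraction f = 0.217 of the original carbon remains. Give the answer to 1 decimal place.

-36.8‰

δ₀ = (0.01130007/0.01124000 − 1)×1000 = (1.005344 − 1)×1000 = 5.344‰
α − 1 = ε/1000 = 0.0280
f^(α−1) = 0.217^(0.0280) = 0.958122
δ_res = (5.344 + 1000) × 0.958122 − 1000 = 963.243 − 1000 = -36.76‰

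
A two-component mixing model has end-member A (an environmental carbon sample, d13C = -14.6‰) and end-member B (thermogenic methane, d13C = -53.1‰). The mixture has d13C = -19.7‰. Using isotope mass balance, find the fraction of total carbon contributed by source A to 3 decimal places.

0.868

δ_mix = f_A·δ_A + (1 − f_A)·δ_B  ⇒  f_A = (δ_mix − δ_B)/(δ_A − δ_B)
f_A = (-19.7 − (-53.1)) / (-14.6 − (-53.1))
f_A = 33.4 / 38.5 = 0.8675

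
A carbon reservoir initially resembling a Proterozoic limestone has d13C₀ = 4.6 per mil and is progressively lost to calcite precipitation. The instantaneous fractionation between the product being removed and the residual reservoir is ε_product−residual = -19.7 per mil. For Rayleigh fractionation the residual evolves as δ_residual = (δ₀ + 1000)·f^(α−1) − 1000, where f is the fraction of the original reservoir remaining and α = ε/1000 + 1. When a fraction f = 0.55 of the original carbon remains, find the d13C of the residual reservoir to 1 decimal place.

Rayleigh residual: δ_res = (δ₀ + 1000)·f^(α−1) − 1000
α = ε/1000 + 1 = 0.98030, so α − 1 = -0.01970
f^(α−1) = 0.55^(-0.01970) = 1.011847
δ_res = (4.6 + 1000) × 1.011847 − 1000 = 1016.502 − 1000 = 16.50 per mil

16.5 per mil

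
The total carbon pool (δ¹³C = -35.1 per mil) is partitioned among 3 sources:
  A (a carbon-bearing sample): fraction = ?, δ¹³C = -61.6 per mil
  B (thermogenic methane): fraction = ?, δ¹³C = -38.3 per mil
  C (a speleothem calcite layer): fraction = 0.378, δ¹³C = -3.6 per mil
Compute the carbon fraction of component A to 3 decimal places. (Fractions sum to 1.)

Let f_A and f_B be the unknown fractions; fractions sum to 1 so f_A + f_B = 0.622.
Mass balance: Σ fᵢ·δᵢ = δ_bulk ⇒ f_A·(-61.6) + f_B·(-38.3) = -35.1 − (-1.361) = -33.739
Substitute f_B = 0.622 − f_A:
f_A·(-61.6 − -38.3) = -33.739 − 0.622×(-38.3) = -9.917
f_A = -9.917 / -23.3 = 0.4256

0.426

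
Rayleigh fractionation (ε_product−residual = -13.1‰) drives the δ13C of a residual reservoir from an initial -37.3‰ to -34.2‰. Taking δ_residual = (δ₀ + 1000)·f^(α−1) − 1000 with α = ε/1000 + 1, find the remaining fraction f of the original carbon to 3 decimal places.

α − 1 = ε/1000 = -0.0131
(δ_res + 1000)/(δ₀ + 1000) = (-34.2 + 1000)/(-37.3 + 1000) = 965.8/962.7 = 1.003220
f = 1.003220^(1/-0.0131) = exp(ln(1.003220)/-0.0131) = exp(0.00321/-0.0131)
f = exp(-0.2454) = 0.7824

0.782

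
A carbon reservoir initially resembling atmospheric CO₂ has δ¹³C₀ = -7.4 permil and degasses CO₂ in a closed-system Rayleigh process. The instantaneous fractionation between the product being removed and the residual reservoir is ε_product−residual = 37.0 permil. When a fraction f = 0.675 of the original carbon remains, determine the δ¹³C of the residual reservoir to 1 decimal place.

Rayleigh residual: δ_res = (δ₀ + 1000)·f^(α−1) − 1000
α = ε/1000 + 1 = 1.03700, so α − 1 = 0.03700
f^(α−1) = 0.675^(0.03700) = 0.985563
δ_res = (-7.4 + 1000) × 0.985563 − 1000 = 978.269 − 1000 = -21.73 permil

-21.7 permil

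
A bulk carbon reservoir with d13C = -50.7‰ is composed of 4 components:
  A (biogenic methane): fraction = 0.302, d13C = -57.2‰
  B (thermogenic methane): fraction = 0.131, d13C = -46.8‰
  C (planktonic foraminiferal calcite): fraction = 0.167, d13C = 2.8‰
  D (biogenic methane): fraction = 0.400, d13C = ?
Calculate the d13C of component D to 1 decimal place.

-69.4‰

Isotope mass balance: δ_bulk = Σ fᵢ·δᵢ.
-50.7 = 0.302×(-57.2) + 0.131×(-46.8) + 0.167×(2.8) + 0.400×δ_D
0.400·δ_D = -50.7 − (-22.938) = -27.762
δ_D = -27.762 / 0.400 = -69.41‰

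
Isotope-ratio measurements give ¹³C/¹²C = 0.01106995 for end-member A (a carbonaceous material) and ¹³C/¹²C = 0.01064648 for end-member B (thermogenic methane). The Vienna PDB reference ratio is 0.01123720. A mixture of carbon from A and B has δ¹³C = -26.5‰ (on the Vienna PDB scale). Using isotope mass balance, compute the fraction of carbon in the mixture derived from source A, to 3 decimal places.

0.692

δ_A = (0.01106995/0.01123720 − 1)×1000 = (0.985116 − 1)×1000 = -14.884‰
δ_B = (0.01064648/0.01123720 − 1)×1000 = (0.947432 − 1)×1000 = -52.568‰
f_A = (δ_mix − δ_B)/(δ_A − δ_B) = (-26.5 − (-52.568))/(-14.884 − (-52.568))
f_A = 26.068 / 37.685 = 0.6917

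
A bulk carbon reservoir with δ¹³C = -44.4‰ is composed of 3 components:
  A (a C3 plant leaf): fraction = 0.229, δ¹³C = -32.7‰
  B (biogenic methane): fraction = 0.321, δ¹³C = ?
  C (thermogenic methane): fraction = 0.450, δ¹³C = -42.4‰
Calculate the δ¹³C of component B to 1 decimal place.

-55.6‰

Isotope mass balance: δ_bulk = Σ fᵢ·δᵢ.
-44.4 = 0.229×(-32.7) + 0.321×δ_B + 0.450×(-42.4)
0.321·δ_B = -44.4 − (-26.568) = -17.832
δ_B = -17.832 / 0.321 = -55.55‰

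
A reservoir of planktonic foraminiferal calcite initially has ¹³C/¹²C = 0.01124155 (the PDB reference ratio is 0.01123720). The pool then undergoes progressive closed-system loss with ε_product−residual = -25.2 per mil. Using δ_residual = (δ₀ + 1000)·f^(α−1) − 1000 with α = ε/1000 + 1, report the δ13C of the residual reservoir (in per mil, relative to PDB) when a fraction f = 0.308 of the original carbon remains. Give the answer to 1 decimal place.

δ₀ = (0.01124155/0.01123720 − 1)×1000 = (1.000387 − 1)×1000 = 0.387 per mil
α − 1 = ε/1000 = -0.0252
f^(α−1) = 0.308^(-0.0252) = 1.030122
δ_res = (0.387 + 1000) × 1.030122 − 1000 = 1030.520 − 1000 = 30.52 per mil

30.5 per mil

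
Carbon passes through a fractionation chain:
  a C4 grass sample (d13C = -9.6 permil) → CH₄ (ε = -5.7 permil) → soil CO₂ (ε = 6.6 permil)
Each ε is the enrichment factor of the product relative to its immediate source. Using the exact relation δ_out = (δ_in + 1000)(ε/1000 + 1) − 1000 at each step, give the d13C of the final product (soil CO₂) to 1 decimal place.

step 1: δ = (-9.60 + 1000)·(-5.7/1000 + 1) − 1000 = -15.25 permil
step 2: δ = (-15.25 + 1000)·(6.6/1000 + 1) − 1000 = -8.75 permil

-8.7 permil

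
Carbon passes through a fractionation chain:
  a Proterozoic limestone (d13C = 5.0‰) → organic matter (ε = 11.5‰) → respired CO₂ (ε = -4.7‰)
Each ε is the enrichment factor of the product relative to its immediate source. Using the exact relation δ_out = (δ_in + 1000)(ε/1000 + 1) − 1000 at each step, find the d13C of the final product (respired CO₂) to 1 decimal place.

step 1: δ = (5.00 + 1000)·(11.5/1000 + 1) − 1000 = 16.56‰
step 2: δ = (16.56 + 1000)·(-4.7/1000 + 1) − 1000 = 11.78‰

11.8‰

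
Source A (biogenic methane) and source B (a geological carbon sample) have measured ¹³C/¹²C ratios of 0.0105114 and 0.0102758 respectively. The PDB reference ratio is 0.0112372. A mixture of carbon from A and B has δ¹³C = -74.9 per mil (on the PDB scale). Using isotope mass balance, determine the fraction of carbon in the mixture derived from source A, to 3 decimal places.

δ_A = (0.0105114/0.0112372 − 1)×1000 = (0.935411 − 1)×1000 = -64.589 per mil
δ_B = (0.0102758/0.0112372 − 1)×1000 = (0.914445 − 1)×1000 = -85.555 per mil
f_A = (δ_mix − δ_B)/(δ_A − δ_B) = (-74.9 − (-85.555))/(-64.589 − (-85.555))
f_A = 10.655 / 20.966 = 0.5082

0.508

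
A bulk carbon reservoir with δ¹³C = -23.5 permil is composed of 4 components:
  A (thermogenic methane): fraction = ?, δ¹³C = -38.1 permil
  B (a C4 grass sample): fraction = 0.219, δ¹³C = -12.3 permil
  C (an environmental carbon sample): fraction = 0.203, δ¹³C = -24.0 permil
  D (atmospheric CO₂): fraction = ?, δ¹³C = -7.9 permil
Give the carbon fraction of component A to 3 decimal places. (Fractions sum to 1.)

Let f_A and f_D be the unknown fractions; fractions sum to 1 so f_A + f_D = 0.578.
Mass balance: Σ fᵢ·δᵢ = δ_bulk ⇒ f_A·(-38.1) + f_D·(-7.9) = -23.5 − (-7.566) = -15.934
Substitute f_D = 0.578 − f_A:
f_A·(-38.1 − -7.9) = -15.934 − 0.578×(-7.9) = -11.368
f_A = -11.368 / -30.2 = 0.3764

0.376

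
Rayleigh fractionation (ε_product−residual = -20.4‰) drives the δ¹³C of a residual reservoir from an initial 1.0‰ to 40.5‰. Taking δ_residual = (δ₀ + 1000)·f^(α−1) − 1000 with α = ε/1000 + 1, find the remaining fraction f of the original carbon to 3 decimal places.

0.150

α − 1 = ε/1000 = -0.0204
(δ_res + 1000)/(δ₀ + 1000) = (40.5 + 1000)/(1.0 + 1000) = 1040.5/1001.0 = 1.039461
f = 1.039461^(1/-0.0204) = exp(ln(1.039461)/-0.0204) = exp(0.03870/-0.0204)
f = exp(-1.8972) = 0.1500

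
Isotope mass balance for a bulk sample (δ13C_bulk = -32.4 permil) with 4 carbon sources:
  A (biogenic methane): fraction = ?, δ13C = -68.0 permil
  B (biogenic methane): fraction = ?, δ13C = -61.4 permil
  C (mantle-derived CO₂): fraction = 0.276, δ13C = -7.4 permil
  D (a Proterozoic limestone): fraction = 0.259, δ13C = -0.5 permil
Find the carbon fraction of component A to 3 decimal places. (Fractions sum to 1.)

0.254

Let f_A and f_B be the unknown fractions; fractions sum to 1 so f_A + f_B = 0.465.
Mass balance: Σ fᵢ·δᵢ = δ_bulk ⇒ f_A·(-68.0) + f_B·(-61.4) = -32.4 − (-2.172) = -30.228
Substitute f_B = 0.465 − f_A:
f_A·(-68.0 − -61.4) = -30.228 − 0.465×(-61.4) = -1.677
f_A = -1.677 / -6.6 = 0.2541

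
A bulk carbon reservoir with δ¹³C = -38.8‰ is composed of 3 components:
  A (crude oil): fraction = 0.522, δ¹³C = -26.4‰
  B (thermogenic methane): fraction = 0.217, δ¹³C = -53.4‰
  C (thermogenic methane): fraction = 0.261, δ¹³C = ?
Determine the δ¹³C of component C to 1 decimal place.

Isotope mass balance: δ_bulk = Σ fᵢ·δᵢ.
-38.8 = 0.522×(-26.4) + 0.217×(-53.4) + 0.261×δ_C
0.261·δ_C = -38.8 − (-25.369) = -13.431
δ_C = -13.431 / 0.261 = -51.46‰

-51.5‰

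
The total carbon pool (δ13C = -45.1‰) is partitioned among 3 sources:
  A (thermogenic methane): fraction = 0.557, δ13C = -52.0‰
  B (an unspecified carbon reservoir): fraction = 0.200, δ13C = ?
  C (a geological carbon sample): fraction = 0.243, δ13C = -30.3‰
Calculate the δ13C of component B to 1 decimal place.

Isotope mass balance: δ_bulk = Σ fᵢ·δᵢ.
-45.1 = 0.557×(-52.0) + 0.200×δ_B + 0.243×(-30.3)
0.200·δ_B = -45.1 − (-36.327) = -8.773
δ_B = -8.773 / 0.200 = -43.87‰

-43.9‰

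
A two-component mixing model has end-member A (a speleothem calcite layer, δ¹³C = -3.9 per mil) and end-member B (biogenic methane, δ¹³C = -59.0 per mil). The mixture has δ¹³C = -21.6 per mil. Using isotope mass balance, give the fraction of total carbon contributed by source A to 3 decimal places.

δ_mix = f_A·δ_A + (1 − f_A)·δ_B  ⇒  f_A = (δ_mix − δ_B)/(δ_A − δ_B)
f_A = (-21.6 − (-59.0)) / (-3.9 − (-59.0))
f_A = 37.4 / 55.1 = 0.6788

0.679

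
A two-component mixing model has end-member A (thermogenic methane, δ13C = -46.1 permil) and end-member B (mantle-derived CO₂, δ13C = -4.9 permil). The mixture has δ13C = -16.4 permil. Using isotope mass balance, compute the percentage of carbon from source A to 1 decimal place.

27.9%

δ_mix = f_A·δ_A + (1 − f_A)·δ_B  ⇒  f_A = (δ_mix − δ_B)/(δ_A − δ_B)
f_A = (-16.4 − (-4.9)) / (-46.1 − (-4.9))
f_A = -11.5 / -41.2 = 0.2791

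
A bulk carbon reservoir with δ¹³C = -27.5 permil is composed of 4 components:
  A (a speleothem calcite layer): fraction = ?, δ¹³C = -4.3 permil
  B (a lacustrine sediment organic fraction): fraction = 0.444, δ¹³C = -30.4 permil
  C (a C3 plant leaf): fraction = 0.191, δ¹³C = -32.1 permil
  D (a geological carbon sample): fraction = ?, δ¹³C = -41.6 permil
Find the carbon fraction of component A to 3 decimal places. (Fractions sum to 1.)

0.196

Let f_A and f_D be the unknown fractions; fractions sum to 1 so f_A + f_D = 0.365.
Mass balance: Σ fᵢ·δᵢ = δ_bulk ⇒ f_A·(-4.3) + f_D·(-41.6) = -27.5 − (-19.629) = -7.871
Substitute f_D = 0.365 − f_A:
f_A·(-4.3 − -41.6) = -7.871 − 0.365×(-41.6) = 7.313
f_A = 7.313 / 37.3 = 0.1961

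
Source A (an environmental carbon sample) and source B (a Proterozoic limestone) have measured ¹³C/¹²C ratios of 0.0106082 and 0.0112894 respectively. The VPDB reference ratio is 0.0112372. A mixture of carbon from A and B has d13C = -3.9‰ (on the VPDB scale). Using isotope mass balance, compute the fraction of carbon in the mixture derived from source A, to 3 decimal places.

δ_A = (0.0106082/0.0112372 − 1)×1000 = (0.944025 − 1)×1000 = -55.975‰
δ_B = (0.0112894/0.0112372 − 1)×1000 = (1.004645 − 1)×1000 = 4.645‰
f_A = (δ_mix − δ_B)/(δ_A − δ_B) = (-3.9 − (4.645))/(-55.975 − (4.645))
f_A = -8.545 / -60.620 = 0.1410

0.141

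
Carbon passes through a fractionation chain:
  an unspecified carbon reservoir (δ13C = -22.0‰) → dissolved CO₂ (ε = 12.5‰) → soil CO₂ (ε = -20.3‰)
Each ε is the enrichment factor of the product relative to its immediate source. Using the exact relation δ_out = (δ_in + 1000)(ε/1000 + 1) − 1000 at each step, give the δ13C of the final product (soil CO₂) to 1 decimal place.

-29.9‰

step 1: δ = (-22.00 + 1000)·(12.5/1000 + 1) − 1000 = -9.78‰
step 2: δ = (-9.78 + 1000)·(-20.3/1000 + 1) − 1000 = -29.88‰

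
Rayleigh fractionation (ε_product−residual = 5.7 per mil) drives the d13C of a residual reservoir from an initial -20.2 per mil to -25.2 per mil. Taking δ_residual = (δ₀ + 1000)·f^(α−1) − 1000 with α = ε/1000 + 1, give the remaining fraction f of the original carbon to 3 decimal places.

0.408

α − 1 = ε/1000 = 0.0057
(δ_res + 1000)/(δ₀ + 1000) = (-25.2 + 1000)/(-20.2 + 1000) = 974.8/979.8 = 0.994897
f = 0.994897^(1/0.0057) = exp(ln(0.994897)/0.0057) = exp(-0.00512/0.0057)
f = exp(-0.8976) = 0.4076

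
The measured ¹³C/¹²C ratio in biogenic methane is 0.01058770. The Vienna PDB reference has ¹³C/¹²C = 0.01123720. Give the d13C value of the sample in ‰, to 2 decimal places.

d13C = (R_sample / R_standard − 1) × 1000
R_sample / R_standard = 0.01058770 / 0.01123720 = 0.942201
d13C = (0.942201 − 1) × 1000 = -57.799‰

-57.80‰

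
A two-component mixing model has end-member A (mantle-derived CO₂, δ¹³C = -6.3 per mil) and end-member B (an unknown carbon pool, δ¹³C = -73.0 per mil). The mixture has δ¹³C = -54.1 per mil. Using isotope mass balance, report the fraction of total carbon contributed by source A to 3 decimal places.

0.283

δ_mix = f_A·δ_A + (1 − f_A)·δ_B  ⇒  f_A = (δ_mix − δ_B)/(δ_A − δ_B)
f_A = (-54.1 − (-73.0)) / (-6.3 − (-73.0))
f_A = 18.9 / 66.7 = 0.2834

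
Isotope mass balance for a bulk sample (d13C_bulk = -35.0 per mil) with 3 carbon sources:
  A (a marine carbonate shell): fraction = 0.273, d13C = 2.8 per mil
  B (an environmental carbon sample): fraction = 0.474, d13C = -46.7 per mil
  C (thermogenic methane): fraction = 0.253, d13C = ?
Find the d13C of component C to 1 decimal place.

-53.9 per mil

Isotope mass balance: δ_bulk = Σ fᵢ·δᵢ.
-35.0 = 0.273×(2.8) + 0.474×(-46.7) + 0.253×δ_C
0.253·δ_C = -35.0 − (-21.371) = -13.629
δ_C = -13.629 / 0.253 = -53.87 per mil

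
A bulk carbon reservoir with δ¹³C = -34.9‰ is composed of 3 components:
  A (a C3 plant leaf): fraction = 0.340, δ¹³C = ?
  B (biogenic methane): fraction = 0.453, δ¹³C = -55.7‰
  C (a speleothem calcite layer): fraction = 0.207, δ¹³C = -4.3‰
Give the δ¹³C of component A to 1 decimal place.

-25.8‰

Isotope mass balance: δ_bulk = Σ fᵢ·δᵢ.
-34.9 = 0.340×δ_A + 0.453×(-55.7) + 0.207×(-4.3)
0.340·δ_A = -34.9 − (-26.122) = -8.778
δ_A = -8.778 / 0.340 = -25.82‰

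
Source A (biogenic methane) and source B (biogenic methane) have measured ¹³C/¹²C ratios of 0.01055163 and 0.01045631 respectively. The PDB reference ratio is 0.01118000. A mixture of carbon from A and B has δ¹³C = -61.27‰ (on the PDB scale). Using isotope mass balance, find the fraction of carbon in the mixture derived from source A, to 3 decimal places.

0.406

δ_A = (0.01055163/0.01118000 − 1)×1000 = (0.943795 − 1)×1000 = -56.205‰
δ_B = (0.01045631/0.01118000 − 1)×1000 = (0.935269 − 1)×1000 = -64.731‰
f_A = (δ_mix − δ_B)/(δ_A − δ_B) = (-61.27 − (-64.731))/(-56.205 − (-64.731))
f_A = 3.461 / 8.526 = 0.4059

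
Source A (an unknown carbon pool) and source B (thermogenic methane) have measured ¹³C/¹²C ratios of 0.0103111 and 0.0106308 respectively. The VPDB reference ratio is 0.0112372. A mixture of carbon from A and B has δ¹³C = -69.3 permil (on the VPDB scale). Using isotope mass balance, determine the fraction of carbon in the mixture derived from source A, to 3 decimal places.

δ_A = (0.0103111/0.0112372 − 1)×1000 = (0.917586 − 1)×1000 = -82.414 permil
δ_B = (0.0106308/0.0112372 − 1)×1000 = (0.946036 − 1)×1000 = -53.964 permil
f_A = (δ_mix − δ_B)/(δ_A − δ_B) = (-69.3 − (-53.964))/(-82.414 − (-53.964))
f_A = -15.336 / -28.450 = 0.5391

0.539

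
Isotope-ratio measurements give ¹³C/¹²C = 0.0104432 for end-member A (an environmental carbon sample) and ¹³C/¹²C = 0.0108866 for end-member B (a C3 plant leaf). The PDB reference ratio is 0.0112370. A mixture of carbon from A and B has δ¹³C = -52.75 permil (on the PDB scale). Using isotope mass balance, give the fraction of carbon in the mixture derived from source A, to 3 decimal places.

δ_A = (0.0104432/0.0112370 − 1)×1000 = (0.929358 − 1)×1000 = -70.642 permil
δ_B = (0.0108866/0.0112370 − 1)×1000 = (0.968817 − 1)×1000 = -31.183 permil
f_A = (δ_mix − δ_B)/(δ_A − δ_B) = (-52.75 − (-31.183))/(-70.642 − (-31.183))
f_A = -21.567 / -39.459 = 0.5466

0.547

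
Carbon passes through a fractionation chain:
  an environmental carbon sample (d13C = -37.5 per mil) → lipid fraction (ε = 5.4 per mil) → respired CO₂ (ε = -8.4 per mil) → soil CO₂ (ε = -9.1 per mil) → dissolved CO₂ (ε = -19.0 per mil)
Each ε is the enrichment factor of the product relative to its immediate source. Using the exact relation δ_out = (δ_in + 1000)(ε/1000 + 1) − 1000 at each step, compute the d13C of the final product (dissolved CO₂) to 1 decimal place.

step 1: δ = (-37.50 + 1000)·(5.4/1000 + 1) − 1000 = -32.30 per mil
step 2: δ = (-32.30 + 1000)·(-8.4/1000 + 1) − 1000 = -40.43 per mil
step 3: δ = (-40.43 + 1000)·(-9.1/1000 + 1) − 1000 = -49.16 per mil
step 4: δ = (-49.16 + 1000)·(-19.0/1000 + 1) − 1000 = -67.23 per mil

-67.2 per mil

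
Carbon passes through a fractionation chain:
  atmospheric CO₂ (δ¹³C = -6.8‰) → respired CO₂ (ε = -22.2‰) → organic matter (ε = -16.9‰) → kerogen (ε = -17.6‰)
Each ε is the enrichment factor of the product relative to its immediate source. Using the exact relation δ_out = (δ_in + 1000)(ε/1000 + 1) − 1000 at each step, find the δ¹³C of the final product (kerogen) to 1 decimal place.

-62.1‰

step 1: δ = (-6.80 + 1000)·(-22.2/1000 + 1) − 1000 = -28.85‰
step 2: δ = (-28.85 + 1000)·(-16.9/1000 + 1) − 1000 = -45.26‰
step 3: δ = (-45.26 + 1000)·(-17.6/1000 + 1) − 1000 = -62.06‰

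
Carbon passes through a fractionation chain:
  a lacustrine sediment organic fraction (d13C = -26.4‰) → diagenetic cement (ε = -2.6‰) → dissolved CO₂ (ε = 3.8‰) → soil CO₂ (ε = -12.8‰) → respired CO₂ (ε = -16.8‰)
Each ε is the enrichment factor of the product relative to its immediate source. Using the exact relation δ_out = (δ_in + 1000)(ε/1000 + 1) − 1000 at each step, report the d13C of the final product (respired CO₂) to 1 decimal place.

step 1: δ = (-26.40 + 1000)·(-2.6/1000 + 1) − 1000 = -28.93‰
step 2: δ = (-28.93 + 1000)·(3.8/1000 + 1) − 1000 = -25.24‰
step 3: δ = (-25.24 + 1000)·(-12.8/1000 + 1) − 1000 = -37.72‰
step 4: δ = (-37.72 + 1000)·(-16.8/1000 + 1) − 1000 = -53.88‰

-53.9‰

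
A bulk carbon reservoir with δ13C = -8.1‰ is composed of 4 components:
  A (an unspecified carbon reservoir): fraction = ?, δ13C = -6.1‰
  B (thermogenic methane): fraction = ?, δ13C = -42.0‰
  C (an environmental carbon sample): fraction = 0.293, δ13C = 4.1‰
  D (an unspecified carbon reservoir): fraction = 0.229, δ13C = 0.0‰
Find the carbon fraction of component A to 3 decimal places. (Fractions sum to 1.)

Let f_A and f_B be the unknown fractions; fractions sum to 1 so f_A + f_B = 0.478.
Mass balance: Σ fᵢ·δᵢ = δ_bulk ⇒ f_A·(-6.1) + f_B·(-42.0) = -8.1 − (1.201) = -9.301
Substitute f_B = 0.478 − f_A:
f_A·(-6.1 − -42.0) = -9.301 − 0.478×(-42.0) = 10.775
f_A = 10.775 / 35.9 = 0.3001

0.300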